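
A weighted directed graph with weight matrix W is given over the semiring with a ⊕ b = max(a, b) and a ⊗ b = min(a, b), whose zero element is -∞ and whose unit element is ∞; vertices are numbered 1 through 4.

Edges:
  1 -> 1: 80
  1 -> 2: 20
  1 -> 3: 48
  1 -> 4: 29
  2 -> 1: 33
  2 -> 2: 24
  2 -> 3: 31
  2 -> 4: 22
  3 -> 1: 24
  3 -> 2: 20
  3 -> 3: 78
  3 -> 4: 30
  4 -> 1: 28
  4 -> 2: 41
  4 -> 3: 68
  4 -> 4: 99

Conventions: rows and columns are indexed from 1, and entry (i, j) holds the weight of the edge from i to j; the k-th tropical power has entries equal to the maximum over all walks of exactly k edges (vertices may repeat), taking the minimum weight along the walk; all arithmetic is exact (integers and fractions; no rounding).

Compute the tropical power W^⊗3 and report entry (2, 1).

W^⊗2:
  [80, 29, 48, 30]
  [33, 24, 33, 30]
  [28, 30, 78, 30]
  [33, 41, 68, 99]
W^⊗3:
  [80, 30, 48, 30]
  [33, 30, 33, 30]
  [30, 30, 78, 30]
  [33, 41, 68, 99]
Key observation: the optimum is the walk 2->1->1->1, with weight 33 min 80 min 80 = 33.
Optimal value attained by: walk 2->1->1->1.
Answer: (W^⊗3)[2][1] = 33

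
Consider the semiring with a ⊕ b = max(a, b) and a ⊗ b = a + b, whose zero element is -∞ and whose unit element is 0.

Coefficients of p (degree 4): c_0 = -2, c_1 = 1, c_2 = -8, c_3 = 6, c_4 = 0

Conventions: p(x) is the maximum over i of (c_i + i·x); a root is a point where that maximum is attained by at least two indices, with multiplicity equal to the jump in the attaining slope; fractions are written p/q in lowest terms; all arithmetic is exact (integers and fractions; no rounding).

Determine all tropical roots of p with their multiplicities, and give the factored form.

hull edge (i=0, c=-2) to (i=1, c=1): slope 3, span 1
hull edge (i=1, c=1) to (i=3, c=6): slope 5/2, span 2
hull edge (i=3, c=6) to (i=4, c=0): slope -6, span 1
Factored form: p(x) = 0 ⊗ (x ⊕ (-3)) ⊗ (x ⊕ (-5/2)) ⊗ (x ⊕ (-5/2)) ⊗ (x ⊕ 6)
Answer: roots = -3 (mult 1), -5/2 (mult 2), 6 (mult 1)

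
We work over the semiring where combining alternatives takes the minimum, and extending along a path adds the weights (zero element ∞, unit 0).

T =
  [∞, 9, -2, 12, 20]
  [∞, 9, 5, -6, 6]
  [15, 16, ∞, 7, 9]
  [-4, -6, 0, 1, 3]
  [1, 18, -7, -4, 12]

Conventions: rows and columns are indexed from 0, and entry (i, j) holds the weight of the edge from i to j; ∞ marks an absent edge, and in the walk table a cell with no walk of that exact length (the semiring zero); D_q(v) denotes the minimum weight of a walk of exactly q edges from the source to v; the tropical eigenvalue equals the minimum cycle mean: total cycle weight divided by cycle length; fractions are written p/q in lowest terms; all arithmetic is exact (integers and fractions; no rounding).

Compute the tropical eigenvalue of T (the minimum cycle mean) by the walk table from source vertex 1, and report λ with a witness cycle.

q=0: [∞, 0, ∞, ∞, ∞]
q=1: [∞, 9, 5, -6, 6]
q=2: [-10, -12, -6, -5, -3]
q=3: [-9, -11, -12, -18, -6]
q=4: [-22, -24, -18, -17, -15]
q=5: [-21, -23, -24, -30, -18]
Optimal cycle mean attained by: cycle 1->3->1, total (-6) + (-6), length 2.
Answer: λ = -6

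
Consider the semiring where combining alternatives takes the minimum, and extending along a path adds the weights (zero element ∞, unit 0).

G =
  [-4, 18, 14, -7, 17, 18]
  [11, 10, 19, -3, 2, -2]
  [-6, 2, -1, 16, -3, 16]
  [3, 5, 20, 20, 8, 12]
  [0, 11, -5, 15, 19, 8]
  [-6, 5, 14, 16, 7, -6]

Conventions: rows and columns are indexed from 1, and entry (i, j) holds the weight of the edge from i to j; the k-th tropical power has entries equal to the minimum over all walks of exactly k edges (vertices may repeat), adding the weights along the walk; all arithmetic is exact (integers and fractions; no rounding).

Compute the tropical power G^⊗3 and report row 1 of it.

G^⊗2:
  [-8, -2, 10, -11, 1, 5]
  [-8, 2, -3, 4, 5, -8]
  [-10, 1, -8, -13, -4, 0]
  [-1, 15, 3, -4, 7, 3]
  [-11, -3, -6, -7, -8, 2]
  [-12, -1, 2, -13, 1, -12]
G^⊗3:
  [-12, -6, -4, -15, -3, -4]
  [-14, -3, -4, -15, -6, -14]
  [-14, -8, -9, -17, -11, -6]
  [-5, 1, 2, -8, 0, -3]
  [-15, -4, -13, -18, -9, -5]
  [-18, -8, -4, -19, -5, -18]
Answer: row 1 of G^⊗3 = [-12, -6, -4, -15, -3, -4]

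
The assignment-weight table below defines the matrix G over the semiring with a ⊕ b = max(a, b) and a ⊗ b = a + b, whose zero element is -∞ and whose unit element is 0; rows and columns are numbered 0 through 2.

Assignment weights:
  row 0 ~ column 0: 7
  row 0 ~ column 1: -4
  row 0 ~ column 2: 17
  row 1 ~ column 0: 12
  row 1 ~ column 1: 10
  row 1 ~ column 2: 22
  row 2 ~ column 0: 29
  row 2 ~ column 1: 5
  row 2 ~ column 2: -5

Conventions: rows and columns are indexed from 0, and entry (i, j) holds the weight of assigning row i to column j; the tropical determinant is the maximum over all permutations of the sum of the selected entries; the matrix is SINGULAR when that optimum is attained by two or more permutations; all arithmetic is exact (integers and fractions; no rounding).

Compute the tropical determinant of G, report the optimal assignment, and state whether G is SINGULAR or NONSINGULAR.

σ = (0, 1, 2): 7 + 10 + (-5) = 12
σ = (0, 2, 1): 7 + 22 + 5 = 34
σ = (1, 0, 2): (-4) + 12 + (-5) = 3
σ = (1, 2, 0): (-4) + 22 + 29 = 47
σ = (2, 0, 1): 17 + 12 + 5 = 34
σ = (2, 1, 0): 17 + 10 + 29 = 56
Optimal value attained by: σ = (2, 1, 0).
Answer: det⊕(G) = 56; verdict: NONSINGULAR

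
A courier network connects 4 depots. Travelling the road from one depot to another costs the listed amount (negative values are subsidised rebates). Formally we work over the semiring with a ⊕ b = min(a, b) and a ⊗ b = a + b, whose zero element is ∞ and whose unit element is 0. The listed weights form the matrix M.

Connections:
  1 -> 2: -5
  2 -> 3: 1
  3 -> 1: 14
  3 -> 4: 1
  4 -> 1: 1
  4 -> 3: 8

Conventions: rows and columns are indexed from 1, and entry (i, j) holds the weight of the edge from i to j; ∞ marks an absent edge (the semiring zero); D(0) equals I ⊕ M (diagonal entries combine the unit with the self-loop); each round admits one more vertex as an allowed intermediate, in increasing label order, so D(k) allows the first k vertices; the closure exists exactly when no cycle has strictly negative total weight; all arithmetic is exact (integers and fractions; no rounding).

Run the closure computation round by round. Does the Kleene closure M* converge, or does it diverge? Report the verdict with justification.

D(0):
  [0, -5, ∞, ∞]
  [∞, 0, 1, ∞]
  [14, ∞, 0, 1]
  [1, ∞, 8, 0]
D(1):
  [0, -5, ∞, ∞]
  [∞, 0, 1, ∞]
  [14, 9, 0, 1]
  [1, -4, 8, 0]
D(2):
  [0, -5, -4, ∞]
  [∞, 0, 1, ∞]
  [14, 9, 0, 1]
  [1, -4, -3, 0]
Detection: at round 3, diagonal entry (4, 4) turns strictly negative.
Key observation: the cycle 4->1->2->3->4 has total weight 1 + (-5) + 1 + 1, which is strictly negative.
Answer: DIVERGES — negative cycle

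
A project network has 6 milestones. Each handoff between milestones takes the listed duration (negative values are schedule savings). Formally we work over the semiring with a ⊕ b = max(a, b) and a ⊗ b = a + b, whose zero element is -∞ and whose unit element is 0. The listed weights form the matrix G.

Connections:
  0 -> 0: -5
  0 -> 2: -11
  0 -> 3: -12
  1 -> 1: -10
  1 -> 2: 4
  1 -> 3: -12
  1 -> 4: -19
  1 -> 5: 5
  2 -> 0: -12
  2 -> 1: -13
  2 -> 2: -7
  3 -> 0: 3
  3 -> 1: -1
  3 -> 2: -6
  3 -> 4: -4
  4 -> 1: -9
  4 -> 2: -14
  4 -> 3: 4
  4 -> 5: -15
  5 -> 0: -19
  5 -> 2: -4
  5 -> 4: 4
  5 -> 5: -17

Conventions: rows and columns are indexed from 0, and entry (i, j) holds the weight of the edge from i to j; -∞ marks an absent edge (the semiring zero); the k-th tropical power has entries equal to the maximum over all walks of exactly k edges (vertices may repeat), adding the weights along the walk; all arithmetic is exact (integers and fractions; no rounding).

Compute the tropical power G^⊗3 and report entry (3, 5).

G^⊗2:
  [-9, -13, -16, -17, -16, -∞]
  [-8, -9, 1, -15, 9, -5]
  [-17, -20, -9, -24, -32, -8]
  [-2, -11, 3, 0, -20, 4]
  [7, 3, -2, -21, 0, -4]
  [-16, -5, -10, 8, -13, -11]
G^⊗3:
  [-14, -18, -9, -12, -21, -8]
  [-11, 0, -5, 13, -1, -4]
  [-21, -22, -12, -28, -4, -15]
  [3, -1, 0, -14, 8, -6]
  [2, -7, 7, 4, 0, 8]
  [11, 7, 2, -9, 4, 0]
Key observation: the optimum is the walk 3->1->1->5, with weight (-1) + (-10) + 5 = -6.
Optimal value attained by: walk 3->1->1->5.
Answer: (G^⊗3)[3][5] = -6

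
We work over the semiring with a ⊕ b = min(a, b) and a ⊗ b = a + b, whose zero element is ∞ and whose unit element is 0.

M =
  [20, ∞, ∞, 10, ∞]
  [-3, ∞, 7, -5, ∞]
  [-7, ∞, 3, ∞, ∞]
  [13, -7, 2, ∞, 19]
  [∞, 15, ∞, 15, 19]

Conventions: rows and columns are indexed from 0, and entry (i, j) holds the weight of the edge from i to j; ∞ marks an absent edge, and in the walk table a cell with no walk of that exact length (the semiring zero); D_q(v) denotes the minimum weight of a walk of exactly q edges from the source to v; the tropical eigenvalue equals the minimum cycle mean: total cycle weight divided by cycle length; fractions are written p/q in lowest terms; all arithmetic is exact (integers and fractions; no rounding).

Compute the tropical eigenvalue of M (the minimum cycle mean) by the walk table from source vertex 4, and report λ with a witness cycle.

q=0: [∞, ∞, ∞, ∞, 0]
q=1: [∞, 15, ∞, 15, 19]
q=2: [12, 8, 17, 10, 34]
q=3: [5, 3, 12, 3, 29]
q=4: [0, -4, 5, -2, 22]
q=5: [-7, -9, 0, -9, 17]
Optimal cycle mean attained by: cycle 1->3->1, total (-5) + (-7), length 2.
Answer: λ = -6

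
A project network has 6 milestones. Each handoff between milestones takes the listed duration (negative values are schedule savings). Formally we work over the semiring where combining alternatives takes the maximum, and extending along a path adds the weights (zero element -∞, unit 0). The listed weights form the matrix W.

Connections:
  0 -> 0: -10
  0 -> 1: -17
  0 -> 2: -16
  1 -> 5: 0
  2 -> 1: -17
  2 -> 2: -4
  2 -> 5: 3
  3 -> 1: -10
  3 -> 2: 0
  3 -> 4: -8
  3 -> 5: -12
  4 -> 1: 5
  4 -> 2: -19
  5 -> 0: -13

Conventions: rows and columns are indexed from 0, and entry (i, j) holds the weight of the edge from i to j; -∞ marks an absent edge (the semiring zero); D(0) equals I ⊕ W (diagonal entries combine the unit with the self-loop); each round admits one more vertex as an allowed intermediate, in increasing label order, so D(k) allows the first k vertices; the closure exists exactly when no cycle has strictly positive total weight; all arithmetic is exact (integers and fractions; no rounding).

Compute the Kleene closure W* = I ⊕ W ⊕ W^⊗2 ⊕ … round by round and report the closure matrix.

D(0):
  [0, -17, -16, -∞, -∞, -∞]
  [-∞, 0, -∞, -∞, -∞, 0]
  [-∞, -17, 0, -∞, -∞, 3]
  [-∞, -10, 0, 0, -8, -12]
  [-∞, 5, -19, -∞, 0, -∞]
  [-13, -∞, -∞, -∞, -∞, 0]
D(1):
  [0, -17, -16, -∞, -∞, -∞]
  [-∞, 0, -∞, -∞, -∞, 0]
  [-∞, -17, 0, -∞, -∞, 3]
  [-∞, -10, 0, 0, -8, -12]
  [-∞, 5, -19, -∞, 0, -∞]
  [-13, -30, -29, -∞, -∞, 0]
D(2):
  [0, -17, -16, -∞, -∞, -17]
  [-∞, 0, -∞, -∞, -∞, 0]
  [-∞, -17, 0, -∞, -∞, 3]
  [-∞, -10, 0, 0, -8, -10]
  [-∞, 5, -19, -∞, 0, 5]
  [-13, -30, -29, -∞, -∞, 0]
D(3):
  [0, -17, -16, -∞, -∞, -13]
  [-∞, 0, -∞, -∞, -∞, 0]
  [-∞, -17, 0, -∞, -∞, 3]
  [-∞, -10, 0, 0, -8, 3]
  [-∞, 5, -19, -∞, 0, 5]
  [-13, -30, -29, -∞, -∞, 0]
D(4):
  [0, -17, -16, -∞, -∞, -13]
  [-∞, 0, -∞, -∞, -∞, 0]
  [-∞, -17, 0, -∞, -∞, 3]
  [-∞, -10, 0, 0, -8, 3]
  [-∞, 5, -19, -∞, 0, 5]
  [-13, -30, -29, -∞, -∞, 0]
D(5):
  [0, -17, -16, -∞, -∞, -13]
  [-∞, 0, -∞, -∞, -∞, 0]
  [-∞, -17, 0, -∞, -∞, 3]
  [-∞, -3, 0, 0, -8, 3]
  [-∞, 5, -19, -∞, 0, 5]
  [-13, -30, -29, -∞, -∞, 0]
D(6):
  [0, -17, -16, -∞, -∞, -13]
  [-13, 0, -29, -∞, -∞, 0]
  [-10, -17, 0, -∞, -∞, 3]
  [-10, -3, 0, 0, -8, 3]
  [-8, 5, -19, -∞, 0, 5]
  [-13, -30, -29, -∞, -∞, 0]
Answer: W* = [[0, -17, -16, -∞, -∞, -13], [-13, 0, -29, -∞, -∞, 0], [-10, -17, 0, -∞, -∞, 3], [-10, -3, 0, 0, -8, 3], [-8, 5, -19, -∞, 0, 5], [-13, -30, -29, -∞, -∞, 0]]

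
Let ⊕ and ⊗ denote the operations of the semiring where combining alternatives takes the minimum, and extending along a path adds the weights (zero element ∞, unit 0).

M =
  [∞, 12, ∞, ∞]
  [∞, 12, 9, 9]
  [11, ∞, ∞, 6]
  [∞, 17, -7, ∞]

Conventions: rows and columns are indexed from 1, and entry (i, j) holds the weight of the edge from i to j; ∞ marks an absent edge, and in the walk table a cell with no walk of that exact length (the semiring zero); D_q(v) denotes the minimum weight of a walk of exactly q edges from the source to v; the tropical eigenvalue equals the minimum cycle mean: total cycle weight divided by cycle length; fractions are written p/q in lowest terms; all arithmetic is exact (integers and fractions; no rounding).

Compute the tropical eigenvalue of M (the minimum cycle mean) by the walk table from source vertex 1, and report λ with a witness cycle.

q=0: [0, ∞, ∞, ∞]
q=1: [∞, 12, ∞, ∞]
q=2: [∞, 24, 21, 21]
q=3: [32, 36, 14, 27]
q=4: [25, 44, 20, 20]
Optimal cycle mean attained by: cycle 3->4->3, total 6 + (-7), length 2.
Answer: λ = -1/2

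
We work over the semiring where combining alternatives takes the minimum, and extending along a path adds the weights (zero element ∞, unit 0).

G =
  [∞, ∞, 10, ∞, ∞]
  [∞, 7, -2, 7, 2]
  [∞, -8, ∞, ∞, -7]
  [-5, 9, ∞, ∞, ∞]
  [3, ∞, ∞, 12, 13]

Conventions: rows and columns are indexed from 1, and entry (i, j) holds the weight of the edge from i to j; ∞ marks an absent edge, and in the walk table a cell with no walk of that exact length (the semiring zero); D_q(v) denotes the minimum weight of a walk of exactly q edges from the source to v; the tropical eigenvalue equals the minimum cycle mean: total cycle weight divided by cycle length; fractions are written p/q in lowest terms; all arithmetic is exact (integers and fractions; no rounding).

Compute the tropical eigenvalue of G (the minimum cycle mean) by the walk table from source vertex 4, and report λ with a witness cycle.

q=0: [∞, ∞, ∞, 0, ∞]
q=1: [-5, 9, ∞, ∞, ∞]
q=2: [∞, 16, 5, 16, 11]
q=3: [11, -3, 14, 23, -2]
q=4: [1, 4, -5, 4, -1]
q=5: [-1, -13, 2, 11, -12]
Optimal cycle mean attained by: cycle 2->3->2, total (-2) + (-8), length 2.
Answer: λ = -5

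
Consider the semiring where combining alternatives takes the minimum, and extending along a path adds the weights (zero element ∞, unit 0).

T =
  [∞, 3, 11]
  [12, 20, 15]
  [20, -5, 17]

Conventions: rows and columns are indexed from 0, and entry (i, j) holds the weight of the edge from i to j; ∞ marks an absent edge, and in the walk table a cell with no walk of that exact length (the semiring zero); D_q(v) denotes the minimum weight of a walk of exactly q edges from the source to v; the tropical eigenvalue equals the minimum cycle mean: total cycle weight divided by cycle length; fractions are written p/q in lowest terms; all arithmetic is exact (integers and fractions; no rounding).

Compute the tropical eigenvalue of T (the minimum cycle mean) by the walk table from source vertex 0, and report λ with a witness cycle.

q=0: [0, ∞, ∞]
q=1: [∞, 3, 11]
q=2: [15, 6, 18]
q=3: [18, 13, 21]
Optimal cycle mean attained by: cycle 1->2->1, total 15 + (-5), length 2.
Answer: λ = 5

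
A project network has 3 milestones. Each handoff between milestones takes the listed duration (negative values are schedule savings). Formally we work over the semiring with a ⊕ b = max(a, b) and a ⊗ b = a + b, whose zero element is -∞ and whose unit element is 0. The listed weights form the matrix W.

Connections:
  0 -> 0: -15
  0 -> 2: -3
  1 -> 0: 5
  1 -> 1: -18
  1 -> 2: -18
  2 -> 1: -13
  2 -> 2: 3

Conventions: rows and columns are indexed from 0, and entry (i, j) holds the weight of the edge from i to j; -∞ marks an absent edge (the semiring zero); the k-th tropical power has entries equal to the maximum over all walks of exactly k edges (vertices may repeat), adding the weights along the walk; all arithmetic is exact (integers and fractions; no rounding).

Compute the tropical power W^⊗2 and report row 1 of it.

W^⊗2:
  [-30, -16, 0]
  [-10, -31, 2]
  [-8, -10, 6]
Answer: row 1 of W^⊗2 = [-10, -31, 2]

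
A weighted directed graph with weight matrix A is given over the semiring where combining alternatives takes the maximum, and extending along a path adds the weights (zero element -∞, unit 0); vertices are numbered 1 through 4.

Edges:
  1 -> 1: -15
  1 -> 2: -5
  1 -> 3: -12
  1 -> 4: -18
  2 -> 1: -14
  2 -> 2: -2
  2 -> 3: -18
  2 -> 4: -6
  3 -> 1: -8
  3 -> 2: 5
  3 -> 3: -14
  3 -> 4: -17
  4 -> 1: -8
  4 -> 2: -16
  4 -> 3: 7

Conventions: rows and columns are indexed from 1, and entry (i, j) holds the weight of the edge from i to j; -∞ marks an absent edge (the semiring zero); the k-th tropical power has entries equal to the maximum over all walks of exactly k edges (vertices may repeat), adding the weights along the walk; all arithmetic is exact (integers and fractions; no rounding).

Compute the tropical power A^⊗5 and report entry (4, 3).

A^⊗2:
  [-19, -7, -11, -11]
  [-14, -4, 1, -8]
  [-9, 3, -10, -1]
  [-1, 12, -7, -10]
A^⊗3:
  [-19, -6, -4, -13]
  [-7, 6, -1, -10]
  [-9, 1, 6, -3]
  [-2, 10, -3, 6]
A^⊗4:
  [-12, 1, -6, -12]
  [-8, 4, -3, 0]
  [-2, 11, 4, -5]
  [-2, 8, 13, 4]
A^⊗5:
  [-13, -1, -5, -5]
  [-8, 2, 7, -2]
  [-3, 9, 2, 5]
  [5, 18, 11, 2]
Key observation: the optimum is the walk 4->3->2->2->4->3, with weight 7 + 5 + (-2) + (-6) + 7 = 11.
Optimal value attained by: walk 4->3->2->2->4->3.
Answer: (A^⊗5)[4][3] = 11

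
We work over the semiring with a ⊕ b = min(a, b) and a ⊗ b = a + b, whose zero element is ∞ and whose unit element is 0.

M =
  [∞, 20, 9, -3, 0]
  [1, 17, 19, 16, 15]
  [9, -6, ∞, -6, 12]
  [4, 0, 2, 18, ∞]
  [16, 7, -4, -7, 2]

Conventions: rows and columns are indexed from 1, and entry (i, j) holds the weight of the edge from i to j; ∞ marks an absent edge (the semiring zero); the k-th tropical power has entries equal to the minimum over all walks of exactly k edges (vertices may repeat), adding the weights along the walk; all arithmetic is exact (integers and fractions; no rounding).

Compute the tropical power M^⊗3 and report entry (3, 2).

M^⊗2:
  [1, -3, -4, -7, 2]
  [18, 13, 10, -2, 1]
  [-5, -6, -4, 5, 9]
  [1, -4, 13, -4, 4]
  [-3, -10, -5, -10, 4]
M^⊗3:
  [-3, -10, -5, -10, 1]
  [2, -2, -3, -6, 3]
  [-5, -10, 4, -10, -5]
  [-3, -4, -2, -3, 1]
  [-9, -11, -8, -11, -3]
Key observation: the optimum is the walk 3->4->3->2, with weight (-6) + 2 + (-6) = -10.
Optimal value attained by: walk 3->4->3->2.
Answer: (M^⊗3)[3][2] = -10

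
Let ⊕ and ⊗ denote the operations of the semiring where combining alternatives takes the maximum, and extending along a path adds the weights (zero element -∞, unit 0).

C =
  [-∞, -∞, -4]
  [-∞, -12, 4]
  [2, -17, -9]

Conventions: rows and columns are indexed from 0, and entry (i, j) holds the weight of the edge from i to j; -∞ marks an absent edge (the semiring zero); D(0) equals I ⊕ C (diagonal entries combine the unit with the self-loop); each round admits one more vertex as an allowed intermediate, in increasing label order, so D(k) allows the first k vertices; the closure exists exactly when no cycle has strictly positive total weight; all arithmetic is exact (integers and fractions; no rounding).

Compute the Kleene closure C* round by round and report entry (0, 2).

D(0):
  [0, -∞, -4]
  [-∞, 0, 4]
  [2, -17, 0]
D(1):
  [0, -∞, -4]
  [-∞, 0, 4]
  [2, -17, 0]
D(2):
  [0, -∞, -4]
  [-∞, 0, 4]
  [2, -17, 0]
D(3):
  [0, -21, -4]
  [6, 0, 4]
  [2, -17, 0]
Answer: C*[0][2] = -4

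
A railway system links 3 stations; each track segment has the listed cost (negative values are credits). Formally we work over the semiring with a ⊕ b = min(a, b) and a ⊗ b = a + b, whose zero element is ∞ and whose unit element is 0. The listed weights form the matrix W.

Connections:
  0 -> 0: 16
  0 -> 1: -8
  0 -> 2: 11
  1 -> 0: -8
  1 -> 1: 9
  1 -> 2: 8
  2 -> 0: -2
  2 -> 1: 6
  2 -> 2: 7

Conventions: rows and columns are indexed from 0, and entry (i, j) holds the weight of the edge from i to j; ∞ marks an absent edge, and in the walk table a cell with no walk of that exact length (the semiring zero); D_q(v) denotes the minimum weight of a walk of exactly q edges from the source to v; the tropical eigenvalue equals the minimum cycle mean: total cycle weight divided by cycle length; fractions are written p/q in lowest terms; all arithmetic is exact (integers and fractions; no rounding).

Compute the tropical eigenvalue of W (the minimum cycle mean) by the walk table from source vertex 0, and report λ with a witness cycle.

q=0: [0, ∞, ∞]
q=1: [16, -8, 11]
q=2: [-16, 1, 0]
q=3: [-7, -24, -5]
Optimal cycle mean attained by: cycle 0->1->0, total (-8) + (-8), length 2.
Answer: λ = -8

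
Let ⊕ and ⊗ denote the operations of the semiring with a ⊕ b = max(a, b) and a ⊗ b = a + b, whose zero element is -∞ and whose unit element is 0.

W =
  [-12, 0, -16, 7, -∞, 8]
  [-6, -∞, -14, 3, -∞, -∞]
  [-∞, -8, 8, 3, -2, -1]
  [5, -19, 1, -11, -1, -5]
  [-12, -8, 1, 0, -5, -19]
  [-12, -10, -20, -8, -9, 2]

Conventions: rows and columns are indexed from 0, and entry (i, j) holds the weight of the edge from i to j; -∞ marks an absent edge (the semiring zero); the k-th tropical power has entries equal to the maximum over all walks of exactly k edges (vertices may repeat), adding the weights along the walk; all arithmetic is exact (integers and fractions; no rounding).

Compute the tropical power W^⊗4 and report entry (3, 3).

W^⊗2:
  [12, -2, 8, 3, 6, 10]
  [8, -6, 4, 1, 2, 2]
  [8, 0, 16, 11, 6, 7]
  [-6, 5, 9, 12, -1, 13]
  [5, -7, 9, 4, -1, 0]
  [-3, -8, -7, -5, -7, 4]
W^⊗3:
  [8, 12, 16, 19, 6, 20]
  [6, 8, 12, 15, 2, 16]
  [16, 8, 24, 19, 14, 16]
  [17, 3, 17, 12, 11, 15]
  [9, 5, 17, 12, 7, 13]
  [0, -3, 1, 4, -5, 6]
W^⊗4:
  [24, 10, 24, 19, 18, 22]
  [20, 6, 20, 15, 14, 18]
  [24, 16, 32, 27, 22, 24]
  [17, 17, 25, 24, 15, 25]
  [17, 9, 25, 20, 15, 17]
  [9, 0, 9, 7, 3, 8]
Key observation: the optimum is the walk 3->0->3->0->3, with weight 5 + 7 + 5 + 7 = 24.
Optimal value attained by: walk 3->0->3->0->3.
Answer: (W^⊗4)[3][3] = 24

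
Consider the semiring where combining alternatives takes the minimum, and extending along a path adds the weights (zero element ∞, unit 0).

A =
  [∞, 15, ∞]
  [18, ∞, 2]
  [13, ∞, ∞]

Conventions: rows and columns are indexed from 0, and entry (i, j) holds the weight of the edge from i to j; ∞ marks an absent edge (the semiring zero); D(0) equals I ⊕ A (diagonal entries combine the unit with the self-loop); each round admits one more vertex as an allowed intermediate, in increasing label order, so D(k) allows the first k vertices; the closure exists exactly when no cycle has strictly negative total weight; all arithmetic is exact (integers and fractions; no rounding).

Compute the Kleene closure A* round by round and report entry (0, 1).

D(0):
  [0, 15, ∞]
  [18, 0, 2]
  [13, ∞, 0]
D(1):
  [0, 15, ∞]
  [18, 0, 2]
  [13, 28, 0]
D(2):
  [0, 15, 17]
  [18, 0, 2]
  [13, 28, 0]
D(3):
  [0, 15, 17]
  [15, 0, 2]
  [13, 28, 0]
Answer: A*[0][1] = 15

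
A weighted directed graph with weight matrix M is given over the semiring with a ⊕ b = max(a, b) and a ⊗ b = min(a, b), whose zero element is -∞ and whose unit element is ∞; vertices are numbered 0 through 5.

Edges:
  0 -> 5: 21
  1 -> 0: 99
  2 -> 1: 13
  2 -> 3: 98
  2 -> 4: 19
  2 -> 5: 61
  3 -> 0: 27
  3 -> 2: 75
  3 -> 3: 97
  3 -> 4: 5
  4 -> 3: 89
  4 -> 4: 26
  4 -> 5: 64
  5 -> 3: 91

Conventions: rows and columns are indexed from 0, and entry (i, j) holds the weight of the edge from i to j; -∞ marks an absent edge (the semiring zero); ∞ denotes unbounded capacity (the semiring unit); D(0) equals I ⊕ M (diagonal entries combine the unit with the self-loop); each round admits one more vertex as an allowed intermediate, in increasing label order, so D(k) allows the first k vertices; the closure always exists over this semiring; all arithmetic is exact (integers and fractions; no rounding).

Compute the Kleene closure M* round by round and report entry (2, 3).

D(0):
  [∞, -∞, -∞, -∞, -∞, 21]
  [99, ∞, -∞, -∞, -∞, -∞]
  [-∞, 13, ∞, 98, 19, 61]
  [27, -∞, 75, ∞, 5, -∞]
  [-∞, -∞, -∞, 89, ∞, 64]
  [-∞, -∞, -∞, 91, -∞, ∞]
D(1):
  [∞, -∞, -∞, -∞, -∞, 21]
  [99, ∞, -∞, -∞, -∞, 21]
  [-∞, 13, ∞, 98, 19, 61]
  [27, -∞, 75, ∞, 5, 21]
  [-∞, -∞, -∞, 89, ∞, 64]
  [-∞, -∞, -∞, 91, -∞, ∞]
D(2):
  [∞, -∞, -∞, -∞, -∞, 21]
  [99, ∞, -∞, -∞, -∞, 21]
  [13, 13, ∞, 98, 19, 61]
  [27, -∞, 75, ∞, 5, 21]
  [-∞, -∞, -∞, 89, ∞, 64]
  [-∞, -∞, -∞, 91, -∞, ∞]
D(3):
  [∞, -∞, -∞, -∞, -∞, 21]
  [99, ∞, -∞, -∞, -∞, 21]
  [13, 13, ∞, 98, 19, 61]
  [27, 13, 75, ∞, 19, 61]
  [-∞, -∞, -∞, 89, ∞, 64]
  [-∞, -∞, -∞, 91, -∞, ∞]
D(4):
  [∞, -∞, -∞, -∞, -∞, 21]
  [99, ∞, -∞, -∞, -∞, 21]
  [27, 13, ∞, 98, 19, 61]
  [27, 13, 75, ∞, 19, 61]
  [27, 13, 75, 89, ∞, 64]
  [27, 13, 75, 91, 19, ∞]
D(5):
  [∞, -∞, -∞, -∞, -∞, 21]
  [99, ∞, -∞, -∞, -∞, 21]
  [27, 13, ∞, 98, 19, 61]
  [27, 13, 75, ∞, 19, 61]
  [27, 13, 75, 89, ∞, 64]
  [27, 13, 75, 91, 19, ∞]
D(6):
  [∞, 13, 21, 21, 19, 21]
  [99, ∞, 21, 21, 19, 21]
  [27, 13, ∞, 98, 19, 61]
  [27, 13, 75, ∞, 19, 61]
  [27, 13, 75, 89, ∞, 64]
  [27, 13, 75, 91, 19, ∞]
Answer: M*[2][3] = 98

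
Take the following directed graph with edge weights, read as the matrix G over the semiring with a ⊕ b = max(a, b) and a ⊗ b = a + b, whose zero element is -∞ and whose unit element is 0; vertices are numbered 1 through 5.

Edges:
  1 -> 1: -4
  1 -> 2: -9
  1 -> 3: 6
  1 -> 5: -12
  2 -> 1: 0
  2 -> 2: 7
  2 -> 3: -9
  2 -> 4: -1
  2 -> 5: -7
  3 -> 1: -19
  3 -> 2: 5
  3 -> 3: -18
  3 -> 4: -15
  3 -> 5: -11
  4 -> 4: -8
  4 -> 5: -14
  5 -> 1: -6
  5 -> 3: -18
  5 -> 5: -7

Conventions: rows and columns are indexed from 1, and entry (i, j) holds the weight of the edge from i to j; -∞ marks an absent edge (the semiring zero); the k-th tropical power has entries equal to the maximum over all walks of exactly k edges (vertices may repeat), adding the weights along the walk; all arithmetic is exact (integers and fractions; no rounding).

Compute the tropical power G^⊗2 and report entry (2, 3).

G^⊗2:
  [-8, 11, 2, -9, -5]
  [7, 14, 6, 6, 0]
  [5, 12, -4, 4, -2]
  [-20, -∞, -32, -16, -21]
  [-10, -13, 0, -33, -14]
Key observation: the optimum is the walk 2->1->3, with weight 0 + 6 = 6.
Optimal value attained by: walk 2->1->3.
Answer: (G^⊗2)[2][3] = 6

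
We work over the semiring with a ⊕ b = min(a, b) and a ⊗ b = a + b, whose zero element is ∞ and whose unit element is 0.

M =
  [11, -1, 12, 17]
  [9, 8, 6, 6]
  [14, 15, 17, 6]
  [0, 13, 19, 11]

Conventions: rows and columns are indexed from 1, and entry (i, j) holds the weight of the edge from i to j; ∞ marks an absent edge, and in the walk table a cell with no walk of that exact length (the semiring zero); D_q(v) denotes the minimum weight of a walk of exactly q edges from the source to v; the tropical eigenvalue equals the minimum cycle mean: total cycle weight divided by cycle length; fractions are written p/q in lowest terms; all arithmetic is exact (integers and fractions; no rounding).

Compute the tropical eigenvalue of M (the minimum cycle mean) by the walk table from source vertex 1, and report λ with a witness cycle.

q=0: [0, ∞, ∞, ∞]
q=1: [11, -1, 12, 17]
q=2: [8, 7, 5, 5]
q=3: [5, 7, 13, 11]
q=4: [11, 4, 13, 13]
Optimal cycle mean attained by: cycle 1->2->4->1, total (-1) + 6 + 0, length 3.
Answer: λ = 5/3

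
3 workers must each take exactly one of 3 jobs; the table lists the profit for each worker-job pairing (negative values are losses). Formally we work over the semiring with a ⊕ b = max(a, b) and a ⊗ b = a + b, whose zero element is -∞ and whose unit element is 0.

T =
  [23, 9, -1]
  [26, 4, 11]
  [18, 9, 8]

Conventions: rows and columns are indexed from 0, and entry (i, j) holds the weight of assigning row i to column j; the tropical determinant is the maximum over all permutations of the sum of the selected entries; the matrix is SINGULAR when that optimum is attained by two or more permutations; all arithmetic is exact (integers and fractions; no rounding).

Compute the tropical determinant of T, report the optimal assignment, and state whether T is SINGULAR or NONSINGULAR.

σ = (0, 1, 2): 23 + 4 + 8 = 35
σ = (0, 2, 1): 23 + 11 + 9 = 43
σ = (1, 0, 2): 9 + 26 + 8 = 43
σ = (1, 2, 0): 9 + 11 + 18 = 38
σ = (2, 0, 1): (-1) + 26 + 9 = 34
σ = (2, 1, 0): (-1) + 4 + 18 = 21
Optimal value attained by: σ = (0, 2, 1).
Answer: det⊕(T) = 43; verdict: SINGULAR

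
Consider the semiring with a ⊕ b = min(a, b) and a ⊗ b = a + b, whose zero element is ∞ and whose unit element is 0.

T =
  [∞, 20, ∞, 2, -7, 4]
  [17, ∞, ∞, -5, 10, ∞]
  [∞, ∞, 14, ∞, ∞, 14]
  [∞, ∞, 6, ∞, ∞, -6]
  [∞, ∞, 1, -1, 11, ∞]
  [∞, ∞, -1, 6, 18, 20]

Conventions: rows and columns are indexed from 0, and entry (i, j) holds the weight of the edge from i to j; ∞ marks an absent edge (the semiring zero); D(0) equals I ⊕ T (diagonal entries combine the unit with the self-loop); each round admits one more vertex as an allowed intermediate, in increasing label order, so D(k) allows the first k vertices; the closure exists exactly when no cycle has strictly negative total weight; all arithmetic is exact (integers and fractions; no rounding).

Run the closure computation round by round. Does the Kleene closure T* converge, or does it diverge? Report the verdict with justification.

D(0):
  [0, 20, ∞, 2, -7, 4]
  [17, 0, ∞, -5, 10, ∞]
  [∞, ∞, 0, ∞, ∞, 14]
  [∞, ∞, 6, 0, ∞, -6]
  [∞, ∞, 1, -1, 0, ∞]
  [∞, ∞, -1, 6, 18, 0]
D(1):
  [0, 20, ∞, 2, -7, 4]
  [17, 0, ∞, -5, 10, 21]
  [∞, ∞, 0, ∞, ∞, 14]
  [∞, ∞, 6, 0, ∞, -6]
  [∞, ∞, 1, -1, 0, ∞]
  [∞, ∞, -1, 6, 18, 0]
D(2):
  [0, 20, ∞, 2, -7, 4]
  [17, 0, ∞, -5, 10, 21]
  [∞, ∞, 0, ∞, ∞, 14]
  [∞, ∞, 6, 0, ∞, -6]
  [∞, ∞, 1, -1, 0, ∞]
  [∞, ∞, -1, 6, 18, 0]
D(3):
  [0, 20, ∞, 2, -7, 4]
  [17, 0, ∞, -5, 10, 21]
  [∞, ∞, 0, ∞, ∞, 14]
  [∞, ∞, 6, 0, ∞, -6]
  [∞, ∞, 1, -1, 0, 15]
  [∞, ∞, -1, 6, 18, 0]
D(4):
  [0, 20, 8, 2, -7, -4]
  [17, 0, 1, -5, 10, -11]
  [∞, ∞, 0, ∞, ∞, 14]
  [∞, ∞, 6, 0, ∞, -6]
  [∞, ∞, 1, -1, 0, -7]
  [∞, ∞, -1, 6, 18, 0]
D(5):
  [0, 20, -6, -8, -7, -14]
  [17, 0, 1, -5, 10, -11]
  [∞, ∞, 0, ∞, ∞, 14]
  [∞, ∞, 6, 0, ∞, -6]
  [∞, ∞, 1, -1, 0, -7]
  [∞, ∞, -1, 6, 18, 0]
D(6):
  [0, 20, -15, -8, -7, -14]
  [17, 0, -12, -5, 7, -11]
  [∞, ∞, 0, 20, 32, 14]
  [∞, ∞, -7, 0, 12, -6]
  [∞, ∞, -8, -1, 0, -7]
  [∞, ∞, -1, 6, 18, 0]
Key observation: every diagonal entry stays at the unit through all rounds, so no improving cycle exists.
Answer: CONVERGES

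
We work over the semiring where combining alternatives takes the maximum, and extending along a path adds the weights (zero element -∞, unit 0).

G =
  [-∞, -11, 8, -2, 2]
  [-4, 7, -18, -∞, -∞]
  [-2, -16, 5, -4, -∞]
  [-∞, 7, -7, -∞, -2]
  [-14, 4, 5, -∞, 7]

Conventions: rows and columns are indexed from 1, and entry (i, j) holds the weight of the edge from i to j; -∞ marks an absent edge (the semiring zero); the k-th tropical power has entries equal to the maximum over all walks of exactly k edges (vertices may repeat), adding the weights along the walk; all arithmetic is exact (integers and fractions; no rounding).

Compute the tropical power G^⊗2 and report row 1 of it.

G^⊗2:
  [6, 6, 13, 4, 9]
  [3, 14, 4, -6, -2]
  [3, 3, 10, 1, 0]
  [3, 14, 3, -11, 5]
  [3, 11, 12, 1, 14]
Answer: row 1 of G^⊗2 = [6, 6, 13, 4, 9]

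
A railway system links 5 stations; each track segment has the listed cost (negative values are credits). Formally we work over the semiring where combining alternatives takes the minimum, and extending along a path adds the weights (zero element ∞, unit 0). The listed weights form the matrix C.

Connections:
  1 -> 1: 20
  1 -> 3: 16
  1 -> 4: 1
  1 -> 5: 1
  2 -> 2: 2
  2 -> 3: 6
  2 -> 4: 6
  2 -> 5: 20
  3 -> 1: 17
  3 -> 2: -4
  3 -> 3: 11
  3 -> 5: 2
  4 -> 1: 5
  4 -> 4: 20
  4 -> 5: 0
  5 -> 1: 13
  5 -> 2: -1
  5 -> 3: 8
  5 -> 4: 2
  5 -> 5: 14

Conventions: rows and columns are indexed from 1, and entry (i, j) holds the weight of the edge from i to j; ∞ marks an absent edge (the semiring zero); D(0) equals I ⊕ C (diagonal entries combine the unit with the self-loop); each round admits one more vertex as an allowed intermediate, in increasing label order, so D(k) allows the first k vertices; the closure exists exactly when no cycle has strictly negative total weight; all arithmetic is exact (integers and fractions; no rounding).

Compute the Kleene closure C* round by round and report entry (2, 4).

D(0):
  [0, ∞, 16, 1, 1]
  [∞, 0, 6, 6, 20]
  [17, -4, 0, ∞, 2]
  [5, ∞, ∞, 0, 0]
  [13, -1, 8, 2, 0]
D(1):
  [0, ∞, 16, 1, 1]
  [∞, 0, 6, 6, 20]
  [17, -4, 0, 18, 2]
  [5, ∞, 21, 0, 0]
  [13, -1, 8, 2, 0]
D(2):
  [0, ∞, 16, 1, 1]
  [∞, 0, 6, 6, 20]
  [17, -4, 0, 2, 2]
  [5, ∞, 21, 0, 0]
  [13, -1, 5, 2, 0]
D(3):
  [0, 12, 16, 1, 1]
  [23, 0, 6, 6, 8]
  [17, -4, 0, 2, 2]
  [5, 17, 21, 0, 0]
  [13, -1, 5, 2, 0]
D(4):
  [0, 12, 16, 1, 1]
  [11, 0, 6, 6, 6]
  [7, -4, 0, 2, 2]
  [5, 17, 21, 0, 0]
  [7, -1, 5, 2, 0]
D(5):
  [0, 0, 6, 1, 1]
  [11, 0, 6, 6, 6]
  [7, -4, 0, 2, 2]
  [5, -1, 5, 0, 0]
  [7, -1, 5, 2, 0]
Answer: C*[2][4] = 6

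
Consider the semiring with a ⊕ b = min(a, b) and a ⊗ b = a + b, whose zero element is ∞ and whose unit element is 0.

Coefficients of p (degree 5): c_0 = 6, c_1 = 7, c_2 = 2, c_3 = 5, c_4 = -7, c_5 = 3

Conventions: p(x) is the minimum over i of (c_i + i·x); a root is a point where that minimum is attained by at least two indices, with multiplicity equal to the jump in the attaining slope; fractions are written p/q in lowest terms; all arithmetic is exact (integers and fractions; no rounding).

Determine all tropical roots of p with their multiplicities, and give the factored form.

hull edge (i=0, c=6) to (i=4, c=-7): slope -13/4, span 4
hull edge (i=4, c=-7) to (i=5, c=3): slope 10, span 1
Factored form: p(x) = 3 ⊗ (x ⊕ (-10)) ⊗ (x ⊕ 13/4) ⊗ (x ⊕ 13/4) ⊗ (x ⊕ 13/4) ⊗ (x ⊕ 13/4)
Answer: roots = -10 (mult 1), 13/4 (mult 4)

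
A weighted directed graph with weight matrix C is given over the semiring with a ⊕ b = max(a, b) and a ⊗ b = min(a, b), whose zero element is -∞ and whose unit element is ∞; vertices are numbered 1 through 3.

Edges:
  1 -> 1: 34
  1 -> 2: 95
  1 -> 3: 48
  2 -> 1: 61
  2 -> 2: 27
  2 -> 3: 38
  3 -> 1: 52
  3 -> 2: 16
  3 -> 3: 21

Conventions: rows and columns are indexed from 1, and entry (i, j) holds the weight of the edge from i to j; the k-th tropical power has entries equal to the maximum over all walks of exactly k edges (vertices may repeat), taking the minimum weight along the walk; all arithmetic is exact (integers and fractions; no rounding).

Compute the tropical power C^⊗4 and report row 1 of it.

C^⊗2:
  [61, 34, 38]
  [38, 61, 48]
  [34, 52, 48]
C^⊗3:
  [38, 61, 48]
  [61, 38, 38]
  [52, 34, 38]
C^⊗4:
  [61, 38, 38]
  [38, 61, 48]
  [38, 52, 48]
Answer: row 1 of C^⊗4 = [61, 38, 38]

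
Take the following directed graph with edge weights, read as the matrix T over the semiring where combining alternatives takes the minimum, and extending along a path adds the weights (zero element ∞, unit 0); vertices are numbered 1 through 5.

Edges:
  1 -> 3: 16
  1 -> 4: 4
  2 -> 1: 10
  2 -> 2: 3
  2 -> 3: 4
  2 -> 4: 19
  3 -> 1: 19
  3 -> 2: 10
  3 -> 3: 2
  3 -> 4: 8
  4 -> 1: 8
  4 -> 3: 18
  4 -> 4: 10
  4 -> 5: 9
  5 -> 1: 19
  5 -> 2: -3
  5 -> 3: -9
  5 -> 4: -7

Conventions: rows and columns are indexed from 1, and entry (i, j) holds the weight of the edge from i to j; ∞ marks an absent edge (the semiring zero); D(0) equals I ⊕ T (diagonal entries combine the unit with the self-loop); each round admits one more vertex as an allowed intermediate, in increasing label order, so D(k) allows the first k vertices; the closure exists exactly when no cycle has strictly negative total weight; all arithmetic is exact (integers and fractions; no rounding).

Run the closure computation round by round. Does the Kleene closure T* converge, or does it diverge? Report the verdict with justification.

D(0):
  [0, ∞, 16, 4, ∞]
  [10, 0, 4, 19, ∞]
  [19, 10, 0, 8, ∞]
  [8, ∞, 18, 0, 9]
  [19, -3, -9, -7, 0]
D(1):
  [0, ∞, 16, 4, ∞]
  [10, 0, 4, 14, ∞]
  [19, 10, 0, 8, ∞]
  [8, ∞, 18, 0, 9]
  [19, -3, -9, -7, 0]
D(2):
  [0, ∞, 16, 4, ∞]
  [10, 0, 4, 14, ∞]
  [19, 10, 0, 8, ∞]
  [8, ∞, 18, 0, 9]
  [7, -3, -9, -7, 0]
D(3):
  [0, 26, 16, 4, ∞]
  [10, 0, 4, 12, ∞]
  [19, 10, 0, 8, ∞]
  [8, 28, 18, 0, 9]
  [7, -3, -9, -7, 0]
D(4):
  [0, 26, 16, 4, 13]
  [10, 0, 4, 12, 21]
  [16, 10, 0, 8, 17]
  [8, 28, 18, 0, 9]
  [1, -3, -9, -7, 0]
D(5):
  [0, 10, 4, 4, 13]
  [10, 0, 4, 12, 21]
  [16, 10, 0, 8, 17]
  [8, 6, 0, 0, 9]
  [1, -3, -9, -7, 0]
Key observation: every diagonal entry stays at the unit through all rounds, so no improving cycle exists.
Answer: CONVERGES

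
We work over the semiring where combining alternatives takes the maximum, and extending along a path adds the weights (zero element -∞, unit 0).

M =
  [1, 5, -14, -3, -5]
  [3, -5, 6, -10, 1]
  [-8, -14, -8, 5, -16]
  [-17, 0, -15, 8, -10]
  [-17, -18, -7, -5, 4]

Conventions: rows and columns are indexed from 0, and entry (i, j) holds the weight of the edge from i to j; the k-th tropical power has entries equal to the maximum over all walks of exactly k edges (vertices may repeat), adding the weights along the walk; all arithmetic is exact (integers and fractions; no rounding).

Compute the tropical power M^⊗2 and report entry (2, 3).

M^⊗2:
  [8, 6, 11, 5, 6]
  [4, 8, 1, 11, 5]
  [-7, 5, -8, 13, -5]
  [3, 8, 6, 16, 1]
  [-13, -5, -3, 3, 8]
Key observation: the optimum is the walk 2->3->3, with weight 5 + 8 = 13.
Optimal value attained by: walk 2->3->3.
Answer: (M^⊗2)[2][3] = 13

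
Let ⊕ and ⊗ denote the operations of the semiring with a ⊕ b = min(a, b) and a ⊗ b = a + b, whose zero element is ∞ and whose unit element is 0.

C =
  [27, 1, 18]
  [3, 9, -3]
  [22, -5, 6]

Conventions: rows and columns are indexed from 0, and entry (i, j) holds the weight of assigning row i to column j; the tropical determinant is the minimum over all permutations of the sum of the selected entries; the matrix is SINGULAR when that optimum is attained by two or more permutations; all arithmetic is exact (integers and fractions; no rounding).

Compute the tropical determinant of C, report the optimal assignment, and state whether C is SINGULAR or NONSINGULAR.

σ = (0, 1, 2): 27 + 9 + 6 = 42
σ = (0, 2, 1): 27 + (-3) + (-5) = 19
σ = (1, 0, 2): 1 + 3 + 6 = 10
σ = (1, 2, 0): 1 + (-3) + 22 = 20
σ = (2, 0, 1): 18 + 3 + (-5) = 16
σ = (2, 1, 0): 18 + 9 + 22 = 49
Optimal value attained by: σ = (1, 0, 2).
Answer: det⊕(C) = 10; verdict: NONSINGULAR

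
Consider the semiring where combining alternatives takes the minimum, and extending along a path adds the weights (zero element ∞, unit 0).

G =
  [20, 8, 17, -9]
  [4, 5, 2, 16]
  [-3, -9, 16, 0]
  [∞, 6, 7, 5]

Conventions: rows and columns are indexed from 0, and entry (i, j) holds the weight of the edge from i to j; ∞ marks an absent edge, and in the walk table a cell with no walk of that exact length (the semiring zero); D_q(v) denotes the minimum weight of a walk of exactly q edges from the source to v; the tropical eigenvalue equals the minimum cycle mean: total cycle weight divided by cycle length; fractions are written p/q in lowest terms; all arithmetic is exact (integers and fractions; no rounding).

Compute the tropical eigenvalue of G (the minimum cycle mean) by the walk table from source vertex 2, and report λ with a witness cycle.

q=0: [∞, ∞, 0, ∞]
q=1: [-3, -9, 16, 0]
q=2: [-5, -4, -7, -12]
q=3: [-10, -16, -5, -14]
q=4: [-12, -14, -14, -19]
Optimal cycle mean attained by: cycle 1->2->1, total 2 + (-9), length 2.
Answer: λ = -7/2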